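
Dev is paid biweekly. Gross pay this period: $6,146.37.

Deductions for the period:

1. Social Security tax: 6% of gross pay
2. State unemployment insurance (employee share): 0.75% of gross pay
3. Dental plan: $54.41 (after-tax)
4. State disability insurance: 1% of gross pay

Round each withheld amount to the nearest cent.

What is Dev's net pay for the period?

$5,615.62

State disability insurance: $6,146.37 × 0.01 = $61.46
State unemployment insurance (employee share): $6,146.37 × 0.0075 = $46.10
Social Security tax: $6,146.37 × 0.06 = $368.78
Dental plan: $54.41
Total deductions = $61.46 + $46.10 + $368.78 + $54.41 = $530.75
Net pay = $6,146.37 − $530.75 = $5,615.62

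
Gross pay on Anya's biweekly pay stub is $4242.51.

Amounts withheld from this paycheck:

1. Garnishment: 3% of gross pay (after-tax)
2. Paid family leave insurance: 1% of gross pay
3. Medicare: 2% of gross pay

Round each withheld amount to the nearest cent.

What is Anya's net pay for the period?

$3987.95

Medicare: $4242.51 × 0.02 = $84.85
Paid family leave insurance: $4242.51 × 0.01 = $42.43
Garnishment: $4242.51 × 0.03 = $127.28
Total deductions = $84.85 + $42.43 + $127.28 = $254.56
Net pay = $4242.51 − $254.56 = $3987.95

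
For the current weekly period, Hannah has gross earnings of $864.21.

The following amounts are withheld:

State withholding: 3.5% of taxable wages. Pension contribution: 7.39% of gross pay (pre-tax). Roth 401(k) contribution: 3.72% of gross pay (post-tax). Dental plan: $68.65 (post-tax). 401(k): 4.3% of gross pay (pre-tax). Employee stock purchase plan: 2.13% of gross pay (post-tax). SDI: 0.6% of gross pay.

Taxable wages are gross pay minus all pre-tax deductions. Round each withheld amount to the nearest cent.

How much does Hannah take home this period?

$612.07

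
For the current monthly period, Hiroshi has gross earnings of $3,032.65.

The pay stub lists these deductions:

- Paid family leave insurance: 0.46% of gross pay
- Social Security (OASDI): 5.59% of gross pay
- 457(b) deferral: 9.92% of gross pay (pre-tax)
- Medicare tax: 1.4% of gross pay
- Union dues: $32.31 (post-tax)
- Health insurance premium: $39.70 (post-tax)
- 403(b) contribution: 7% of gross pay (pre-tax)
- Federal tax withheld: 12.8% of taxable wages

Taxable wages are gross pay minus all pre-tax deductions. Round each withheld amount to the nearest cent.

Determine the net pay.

$1,899.07

403(b) contribution: $3,032.65 × 0.07 = $212.29
457(b) deferral: $3,032.65 × 0.0992 = $300.84
Pre-tax total = $212.29 + $300.84 = $513.13
Taxable wages = $3,032.65 − $513.13 = $2,519.52
Federal tax withheld: $2,519.52 × 0.128 = $322.50
Social Security (OASDI): $3,032.65 × 0.0559 = $169.53
Paid family leave insurance: $3,032.65 × 0.0046 = $13.95
Medicare tax: $3,032.65 × 0.014 = $42.46
Health insurance premium: $39.70
Union dues: $32.31
Total deductions = $212.29 + $300.84 + $322.50 + $169.53 + $13.95 + $42.46 + $39.70 + $32.31 = $1,133.58
Net pay = $3,032.65 − $1,133.58 = $1,899.07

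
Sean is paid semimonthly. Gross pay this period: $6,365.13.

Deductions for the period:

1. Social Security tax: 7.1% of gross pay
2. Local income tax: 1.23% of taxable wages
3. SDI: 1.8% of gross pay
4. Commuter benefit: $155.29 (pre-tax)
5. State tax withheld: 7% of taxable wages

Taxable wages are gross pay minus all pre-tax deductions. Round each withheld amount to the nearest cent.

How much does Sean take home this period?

Commuter benefit: $155.29
Taxable wages = $6,365.13 − $155.29 = $6,209.84
Local income tax: $6,209.84 × 0.0123 = $76.38
State tax withheld: $6,209.84 × 0.07 = $434.69
SDI: $6,365.13 × 0.018 = $114.57
Social Security tax: $6,365.13 × 0.071 = $451.92
Total deductions = $155.29 + $76.38 + $434.69 + $114.57 + $451.92 = $1,232.85
Net pay = $6,365.13 − $1,232.85 = $5,132.28

$5,132.28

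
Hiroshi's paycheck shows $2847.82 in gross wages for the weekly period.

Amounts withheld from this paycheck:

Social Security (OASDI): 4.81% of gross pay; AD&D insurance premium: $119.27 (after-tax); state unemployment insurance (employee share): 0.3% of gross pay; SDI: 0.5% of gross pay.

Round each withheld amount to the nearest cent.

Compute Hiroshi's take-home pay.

$2568.79

State unemployment insurance (employee share): $2847.82 × 0.003 = $8.54
Social Security (OASDI): $2847.82 × 0.0481 = $136.98
SDI: $2847.82 × 0.005 = $14.24
AD&D insurance premium: $119.27
Total deductions = $8.54 + $136.98 + $14.24 + $119.27 = $279.03
Net pay = $2847.82 − $279.03 = $2568.79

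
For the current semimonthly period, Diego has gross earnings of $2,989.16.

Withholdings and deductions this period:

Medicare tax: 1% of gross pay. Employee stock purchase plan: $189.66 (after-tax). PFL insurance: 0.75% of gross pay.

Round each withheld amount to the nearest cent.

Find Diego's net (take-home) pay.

$2,747.19

Medicare tax: $2,989.16 × 0.01 = $29.89
PFL insurance: $2,989.16 × 0.0075 = $22.42
Employee stock purchase plan: $189.66
Total deductions = $29.89 + $22.42 + $189.66 = $241.97
Net pay = $2,989.16 − $241.97 = $2,747.19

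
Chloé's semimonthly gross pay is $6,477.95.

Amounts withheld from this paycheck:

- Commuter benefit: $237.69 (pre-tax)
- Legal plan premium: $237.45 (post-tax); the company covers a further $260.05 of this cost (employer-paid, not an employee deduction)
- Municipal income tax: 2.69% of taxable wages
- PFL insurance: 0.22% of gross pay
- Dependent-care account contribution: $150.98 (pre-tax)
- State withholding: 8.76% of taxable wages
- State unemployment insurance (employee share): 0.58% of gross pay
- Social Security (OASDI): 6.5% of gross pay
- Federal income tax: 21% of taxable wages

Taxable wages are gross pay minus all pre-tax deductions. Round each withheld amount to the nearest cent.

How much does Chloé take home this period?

$3,402.97

Commuter benefit: $237.69
Dependent-care account contribution: $150.98
Pre-tax total = $237.69 + $150.98 = $388.67
Taxable wages = $6,477.95 − $388.67 = $6,089.28
State withholding: $6,089.28 × 0.0876 = $533.42
Municipal income tax: $6,089.28 × 0.0269 = $163.80
Federal income tax: $6,089.28 × 0.21 = $1,278.75
Social Security (OASDI): $6,477.95 × 0.065 = $421.07
State unemployment insurance (employee share): $6,477.95 × 0.0058 = $37.57
PFL insurance: $6,477.95 × 0.0022 = $14.25
Legal plan premium: $237.45
(Employer's $260.05 toward legal plan premium is not withheld from the employee.)
Total deductions = $237.69 + $150.98 + $533.42 + $163.80 + $1,278.75 + $421.07 + $37.57 + $14.25 + $237.45 = $3,074.98
Net pay = $6,477.95 − $3,074.98 = $3,402.97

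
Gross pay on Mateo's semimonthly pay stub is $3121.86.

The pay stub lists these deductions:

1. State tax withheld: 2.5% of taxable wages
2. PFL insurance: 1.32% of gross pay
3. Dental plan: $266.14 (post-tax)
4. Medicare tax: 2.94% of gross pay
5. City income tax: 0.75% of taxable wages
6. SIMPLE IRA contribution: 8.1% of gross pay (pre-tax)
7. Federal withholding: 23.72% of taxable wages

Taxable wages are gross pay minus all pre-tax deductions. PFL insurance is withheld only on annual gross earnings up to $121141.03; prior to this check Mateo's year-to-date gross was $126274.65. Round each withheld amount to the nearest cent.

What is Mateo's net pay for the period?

SIMPLE IRA contribution: $3121.86 × 0.081 = $252.87
Taxable wages = $3121.86 − $252.87 = $2868.99
State tax withheld: $2868.99 × 0.025 = $71.72
Federal withholding: $2868.99 × 0.2372 = $680.52
City income tax: $2868.99 × 0.0075 = $21.52
Medicare tax: $3121.86 × 0.0294 = $91.78
PFL insurance: annual cap $121141.03 already reached (YTD $126274.65), so $0.00
Dental plan: $266.14
Total deductions = $252.87 + $71.72 + $680.52 + $21.52 + $91.78 + $0.00 + $266.14 = $1384.55
Net pay = $3121.86 − $1384.55 = $1737.31

$1737.31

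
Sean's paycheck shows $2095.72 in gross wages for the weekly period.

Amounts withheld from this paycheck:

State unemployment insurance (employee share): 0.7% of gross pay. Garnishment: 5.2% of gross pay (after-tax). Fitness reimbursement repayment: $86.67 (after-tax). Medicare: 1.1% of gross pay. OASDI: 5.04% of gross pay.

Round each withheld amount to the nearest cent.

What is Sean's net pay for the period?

State unemployment insurance (employee share): $2095.72 × 0.007 = $14.67
Medicare: $2095.72 × 0.011 = $23.05
OASDI: $2095.72 × 0.0504 = $105.62
Fitness reimbursement repayment: $86.67
Garnishment: $2095.72 × 0.052 = $108.98
Total deductions = $14.67 + $23.05 + $105.62 + $86.67 + $108.98 = $338.99
Net pay = $2095.72 − $338.99 = $1756.73

$1756.73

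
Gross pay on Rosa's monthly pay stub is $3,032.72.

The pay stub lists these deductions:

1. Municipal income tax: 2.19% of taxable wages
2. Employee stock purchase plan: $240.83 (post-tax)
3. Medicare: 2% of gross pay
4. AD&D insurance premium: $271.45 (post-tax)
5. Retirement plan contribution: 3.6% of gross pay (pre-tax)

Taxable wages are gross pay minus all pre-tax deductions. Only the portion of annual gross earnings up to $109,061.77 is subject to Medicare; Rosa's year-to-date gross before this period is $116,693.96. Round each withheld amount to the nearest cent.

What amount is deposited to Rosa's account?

$2,347.23

Retirement plan contribution: $3,032.72 × 0.036 = $109.18
Taxable wages = $3,032.72 − $109.18 = $2,923.54
Municipal income tax: $2,923.54 × 0.0219 = $64.03
Medicare: annual cap $109,061.77 already reached (YTD $116,693.96), so $0.00
Employee stock purchase plan: $240.83
AD&D insurance premium: $271.45
Total deductions = $109.18 + $64.03 + $0.00 + $240.83 + $271.45 = $685.49
Net pay = $3,032.72 − $685.49 = $2,347.23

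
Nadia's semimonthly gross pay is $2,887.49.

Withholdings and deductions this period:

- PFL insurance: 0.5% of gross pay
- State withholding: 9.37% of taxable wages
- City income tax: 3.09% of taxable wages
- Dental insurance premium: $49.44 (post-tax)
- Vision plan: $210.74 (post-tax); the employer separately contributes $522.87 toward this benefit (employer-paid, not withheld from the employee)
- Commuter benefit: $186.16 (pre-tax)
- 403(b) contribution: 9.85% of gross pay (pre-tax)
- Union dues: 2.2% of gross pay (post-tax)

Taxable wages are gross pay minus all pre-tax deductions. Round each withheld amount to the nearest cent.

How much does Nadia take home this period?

$1,777.63

Commuter benefit: $186.16
403(b) contribution: $2,887.49 × 0.0985 = $284.42
Pre-tax total = $186.16 + $284.42 = $470.58
Taxable wages = $2,887.49 − $470.58 = $2,416.91
State withholding: $2,416.91 × 0.0937 = $226.46
City income tax: $2,416.91 × 0.0309 = $74.68
PFL insurance: $2,887.49 × 0.005 = $14.44
Vision plan: $210.74
Union dues: $2,887.49 × 0.022 = $63.52
Dental insurance premium: $49.44
(Employer's $522.87 toward vision plan is not withheld from the employee.)
Total deductions = $186.16 + $284.42 + $226.46 + $74.68 + $14.44 + $210.74 + $63.52 + $49.44 = $1,109.86
Net pay = $2,887.49 − $1,109.86 = $1,777.63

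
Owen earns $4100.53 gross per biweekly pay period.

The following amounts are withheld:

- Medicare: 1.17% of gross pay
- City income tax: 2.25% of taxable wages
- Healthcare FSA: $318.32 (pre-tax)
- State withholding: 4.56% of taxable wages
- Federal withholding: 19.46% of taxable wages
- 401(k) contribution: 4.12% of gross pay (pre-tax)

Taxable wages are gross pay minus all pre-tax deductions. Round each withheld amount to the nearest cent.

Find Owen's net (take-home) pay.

$2616.08

Healthcare FSA: $318.32
401(k) contribution: $4100.53 × 0.0412 = $168.94
Pre-tax total = $318.32 + $168.94 = $487.26
Taxable wages = $4100.53 − $487.26 = $3613.27
City income tax: $3613.27 × 0.0225 = $81.30
State withholding: $3613.27 × 0.0456 = $164.77
Federal withholding: $3613.27 × 0.1946 = $703.14
Medicare: $4100.53 × 0.0117 = $47.98
Total deductions = $318.32 + $168.94 + $81.30 + $164.77 + $703.14 + $47.98 = $1484.45
Net pay = $4100.53 − $1484.45 = $2616.08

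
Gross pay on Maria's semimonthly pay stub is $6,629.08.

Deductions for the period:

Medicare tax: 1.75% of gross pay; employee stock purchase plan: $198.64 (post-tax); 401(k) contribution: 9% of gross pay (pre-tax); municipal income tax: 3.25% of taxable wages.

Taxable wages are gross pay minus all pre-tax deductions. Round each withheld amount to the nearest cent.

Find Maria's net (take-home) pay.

401(k) contribution: $6,629.08 × 0.09 = $596.62
Taxable wages = $6,629.08 − $596.62 = $6,032.46
Municipal income tax: $6,032.46 × 0.0325 = $196.05
Medicare tax: $6,629.08 × 0.0175 = $116.01
Employee stock purchase plan: $198.64
Total deductions = $596.62 + $196.05 + $116.01 + $198.64 = $1,107.32
Net pay = $6,629.08 − $1,107.32 = $5,521.76

$5,521.76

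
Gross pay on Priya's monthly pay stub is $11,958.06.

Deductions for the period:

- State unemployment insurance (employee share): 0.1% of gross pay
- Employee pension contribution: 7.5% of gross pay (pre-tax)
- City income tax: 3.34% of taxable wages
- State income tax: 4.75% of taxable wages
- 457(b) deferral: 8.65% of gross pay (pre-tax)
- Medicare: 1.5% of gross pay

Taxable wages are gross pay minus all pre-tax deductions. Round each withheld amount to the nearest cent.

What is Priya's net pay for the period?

$9,024.34

Employee pension contribution: $11,958.06 × 0.075 = $896.85
457(b) deferral: $11,958.06 × 0.0865 = $1,034.37
Pre-tax total = $896.85 + $1,034.37 = $1,931.22
Taxable wages = $11,958.06 − $1,931.22 = $10,026.84
City income tax: $10,026.84 × 0.0334 = $334.90
State income tax: $10,026.84 × 0.0475 = $476.27
State unemployment insurance (employee share): $11,958.06 × 0.001 = $11.96
Medicare: $11,958.06 × 0.015 = $179.37
Total deductions = $896.85 + $1,034.37 + $334.90 + $476.27 + $11.96 + $179.37 = $2,933.72
Net pay = $11,958.06 − $2,933.72 = $9,024.34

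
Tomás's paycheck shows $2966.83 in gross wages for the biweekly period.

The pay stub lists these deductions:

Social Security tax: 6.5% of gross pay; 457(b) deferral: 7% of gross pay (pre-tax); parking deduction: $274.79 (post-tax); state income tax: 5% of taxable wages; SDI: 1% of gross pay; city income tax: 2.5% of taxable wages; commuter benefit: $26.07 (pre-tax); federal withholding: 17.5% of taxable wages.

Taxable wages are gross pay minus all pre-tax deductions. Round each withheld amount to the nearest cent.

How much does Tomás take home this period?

$1552.51

457(b) deferral: $2966.83 × 0.07 = $207.68
Commuter benefit: $26.07
Pre-tax total = $207.68 + $26.07 = $233.75
Taxable wages = $2966.83 − $233.75 = $2733.08
City income tax: $2733.08 × 0.025 = $68.33
State income tax: $2733.08 × 0.05 = $136.65
Federal withholding: $2733.08 × 0.175 = $478.29
SDI: $2966.83 × 0.01 = $29.67
Social Security tax: $2966.83 × 0.065 = $192.84
Parking deduction: $274.79
Total deductions = $207.68 + $26.07 + $68.33 + $136.65 + $478.29 + $29.67 + $192.84 + $274.79 = $1414.32
Net pay = $2966.83 − $1414.32 = $1552.51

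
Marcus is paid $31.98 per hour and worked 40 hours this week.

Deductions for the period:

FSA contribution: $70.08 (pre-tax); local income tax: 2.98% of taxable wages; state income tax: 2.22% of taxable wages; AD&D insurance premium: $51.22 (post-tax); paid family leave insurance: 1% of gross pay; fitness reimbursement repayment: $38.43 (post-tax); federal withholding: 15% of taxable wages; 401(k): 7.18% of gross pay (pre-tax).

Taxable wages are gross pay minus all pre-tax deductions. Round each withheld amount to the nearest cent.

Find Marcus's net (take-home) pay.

$789.15

Gross pay: 40 × $31.98 = $1279.20
401(k): $1279.20 × 0.0718 = $91.85
FSA contribution: $70.08
Pre-tax total = $91.85 + $70.08 = $161.93
Taxable wages = $1279.20 − $161.93 = $1117.27
Federal withholding: $1117.27 × 0.15 = $167.59
Local income tax: $1117.27 × 0.0298 = $33.29
State income tax: $1117.27 × 0.0222 = $24.80
Paid family leave insurance: $1279.20 × 0.01 = $12.79
AD&D insurance premium: $51.22
Fitness reimbursement repayment: $38.43
Total deductions = $91.85 + $70.08 + $167.59 + $33.29 + $24.80 + $12.79 + $51.22 + $38.43 = $490.05
Net pay = $1279.20 − $490.05 = $789.15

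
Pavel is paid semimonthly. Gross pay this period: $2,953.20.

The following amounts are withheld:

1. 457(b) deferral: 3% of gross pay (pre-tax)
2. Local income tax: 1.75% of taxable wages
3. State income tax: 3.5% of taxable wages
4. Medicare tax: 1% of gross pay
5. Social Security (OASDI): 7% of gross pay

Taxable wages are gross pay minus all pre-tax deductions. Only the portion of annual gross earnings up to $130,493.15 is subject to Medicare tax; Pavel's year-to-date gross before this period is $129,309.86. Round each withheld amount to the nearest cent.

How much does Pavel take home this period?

$2,495.66

457(b) deferral: $2,953.20 × 0.03 = $88.60
Taxable wages = $2,953.20 − $88.60 = $2,864.60
State income tax: $2,864.60 × 0.035 = $100.26
Local income tax: $2,864.60 × 0.0175 = $50.13
Social Security (OASDI): $2,953.20 × 0.07 = $206.72
Medicare tax: only $130,493.15 − $129,309.86 = $1,183.29 of this check is subject → $1,183.29 × 0.01 = $11.83
Total deductions = $88.60 + $100.26 + $50.13 + $206.72 + $11.83 = $457.54
Net pay = $2,953.20 − $457.54 = $2,495.66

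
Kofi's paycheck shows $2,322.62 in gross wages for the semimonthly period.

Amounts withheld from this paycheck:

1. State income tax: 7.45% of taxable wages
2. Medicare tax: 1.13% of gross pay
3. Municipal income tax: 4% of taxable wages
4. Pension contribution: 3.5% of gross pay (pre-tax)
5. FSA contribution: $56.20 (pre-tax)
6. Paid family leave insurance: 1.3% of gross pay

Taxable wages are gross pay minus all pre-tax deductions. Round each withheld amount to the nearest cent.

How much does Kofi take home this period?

$1,878.49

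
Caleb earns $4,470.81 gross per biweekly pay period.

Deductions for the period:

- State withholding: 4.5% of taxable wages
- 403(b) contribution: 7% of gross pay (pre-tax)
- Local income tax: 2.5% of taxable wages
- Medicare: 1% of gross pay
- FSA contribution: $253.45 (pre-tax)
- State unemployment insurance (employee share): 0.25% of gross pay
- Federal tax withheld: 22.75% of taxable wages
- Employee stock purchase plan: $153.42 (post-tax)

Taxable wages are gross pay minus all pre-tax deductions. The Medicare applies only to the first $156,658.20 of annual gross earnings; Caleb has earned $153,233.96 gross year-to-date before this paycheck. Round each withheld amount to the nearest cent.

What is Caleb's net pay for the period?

$2,544.00

FSA contribution: $253.45
403(b) contribution: $4,470.81 × 0.07 = $312.96
Pre-tax total = $253.45 + $312.96 = $566.41
Taxable wages = $4,470.81 − $566.41 = $3,904.40
Federal tax withheld: $3,904.40 × 0.2275 = $888.25
Local income tax: $3,904.40 × 0.025 = $97.61
State withholding: $3,904.40 × 0.045 = $175.70
Medicare: only $156,658.20 − $153,233.96 = $3,424.24 of this check is subject → $3,424.24 × 0.01 = $34.24
State unemployment insurance (employee share): $4,470.81 × 0.0025 = $11.18
Employee stock purchase plan: $153.42
Total deductions = $253.45 + $312.96 + $888.25 + $97.61 + $175.70 + $34.24 + $11.18 + $153.42 = $1,926.81
Net pay = $4,470.81 − $1,926.81 = $2,544.00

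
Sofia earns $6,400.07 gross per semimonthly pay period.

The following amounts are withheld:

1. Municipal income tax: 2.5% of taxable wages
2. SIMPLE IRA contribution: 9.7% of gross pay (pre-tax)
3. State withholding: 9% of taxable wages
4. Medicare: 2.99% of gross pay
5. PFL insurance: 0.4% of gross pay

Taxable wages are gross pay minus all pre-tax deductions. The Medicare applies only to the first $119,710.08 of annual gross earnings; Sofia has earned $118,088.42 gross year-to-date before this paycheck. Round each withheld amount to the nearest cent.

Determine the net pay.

$5,040.56

SIMPLE IRA contribution: $6,400.07 × 0.097 = $620.81
Taxable wages = $6,400.07 − $620.81 = $5,779.26
State withholding: $5,779.26 × 0.09 = $520.13
Municipal income tax: $5,779.26 × 0.025 = $144.48
Medicare: only $119,710.08 − $118,088.42 = $1,621.66 of this check is subject → $1,621.66 × 0.0299 = $48.49
PFL insurance: $6,400.07 × 0.004 = $25.60
Total deductions = $620.81 + $520.13 + $144.48 + $48.49 + $25.60 = $1,359.51
Net pay = $6,400.07 − $1,359.51 = $5,040.56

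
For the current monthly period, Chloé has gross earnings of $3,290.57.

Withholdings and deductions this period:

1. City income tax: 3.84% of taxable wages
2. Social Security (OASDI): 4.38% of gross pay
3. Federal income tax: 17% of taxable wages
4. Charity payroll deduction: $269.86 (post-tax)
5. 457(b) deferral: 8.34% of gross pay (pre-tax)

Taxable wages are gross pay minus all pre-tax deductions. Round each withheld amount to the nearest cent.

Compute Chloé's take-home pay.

$1,973.59

457(b) deferral: $3,290.57 × 0.0834 = $274.43
Taxable wages = $3,290.57 − $274.43 = $3,016.14
Federal income tax: $3,016.14 × 0.17 = $512.74
City income tax: $3,016.14 × 0.0384 = $115.82
Social Security (OASDI): $3,290.57 × 0.0438 = $144.13
Charity payroll deduction: $269.86
Total deductions = $274.43 + $512.74 + $115.82 + $144.13 + $269.86 = $1,316.98
Net pay = $3,290.57 − $1,316.98 = $1,973.59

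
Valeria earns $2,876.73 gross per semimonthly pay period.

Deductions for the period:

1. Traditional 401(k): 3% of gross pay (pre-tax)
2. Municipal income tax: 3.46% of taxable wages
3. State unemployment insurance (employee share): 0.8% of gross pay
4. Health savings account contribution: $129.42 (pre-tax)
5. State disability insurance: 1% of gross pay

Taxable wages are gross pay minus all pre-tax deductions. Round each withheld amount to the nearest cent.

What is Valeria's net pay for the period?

Health savings account contribution: $129.42
Traditional 401(k): $2,876.73 × 0.03 = $86.30
Pre-tax total = $129.42 + $86.30 = $215.72
Taxable wages = $2,876.73 − $215.72 = $2,661.01
Municipal income tax: $2,661.01 × 0.0346 = $92.07
State disability insurance: $2,876.73 × 0.01 = $28.77
State unemployment insurance (employee share): $2,876.73 × 0.008 = $23.01
Total deductions = $129.42 + $86.30 + $92.07 + $28.77 + $23.01 = $359.57
Net pay = $2,876.73 − $359.57 = $2,517.16

$2,517.16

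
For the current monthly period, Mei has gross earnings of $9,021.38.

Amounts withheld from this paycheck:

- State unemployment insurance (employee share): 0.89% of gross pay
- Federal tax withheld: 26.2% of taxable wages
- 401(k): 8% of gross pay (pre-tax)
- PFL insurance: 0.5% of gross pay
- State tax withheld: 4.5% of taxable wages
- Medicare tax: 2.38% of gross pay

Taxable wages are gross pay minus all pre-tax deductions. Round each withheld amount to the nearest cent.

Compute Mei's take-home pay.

401(k): $9,021.38 × 0.08 = $721.71
Taxable wages = $9,021.38 − $721.71 = $8,299.67
State tax withheld: $8,299.67 × 0.045 = $373.49
Federal tax withheld: $8,299.67 × 0.262 = $2,174.51
Medicare tax: $9,021.38 × 0.0238 = $214.71
PFL insurance: $9,021.38 × 0.005 = $45.11
State unemployment insurance (employee share): $9,021.38 × 0.0089 = $80.29
Total deductions = $721.71 + $373.49 + $2,174.51 + $214.71 + $45.11 + $80.29 = $3,609.82
Net pay = $9,021.38 − $3,609.82 = $5,411.56

$5,411.56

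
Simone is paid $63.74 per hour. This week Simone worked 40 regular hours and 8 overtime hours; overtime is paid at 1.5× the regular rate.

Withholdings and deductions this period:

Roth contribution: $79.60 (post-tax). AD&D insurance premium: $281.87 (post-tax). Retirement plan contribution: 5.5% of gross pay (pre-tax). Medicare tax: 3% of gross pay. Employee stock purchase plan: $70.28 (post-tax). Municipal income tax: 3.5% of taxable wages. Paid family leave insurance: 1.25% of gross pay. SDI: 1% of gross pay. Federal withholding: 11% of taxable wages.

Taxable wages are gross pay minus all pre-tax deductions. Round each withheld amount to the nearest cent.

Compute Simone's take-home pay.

Regular pay: 40 × $63.74 = $2,549.60
Overtime pay: 8 × $63.74 × 1.5 = $764.88
Gross pay = $2,549.60 + $764.88 = $3,314.48
Retirement plan contribution: $3,314.48 × 0.055 = $182.30
Taxable wages = $3,314.48 − $182.30 = $3,132.18
Municipal income tax: $3,132.18 × 0.035 = $109.63
Federal withholding: $3,132.18 × 0.11 = $344.54
Paid family leave insurance: $3,314.48 × 0.0125 = $41.43
SDI: $3,314.48 × 0.01 = $33.14
Medicare tax: $3,314.48 × 0.03 = $99.43
Employee stock purchase plan: $70.28
AD&D insurance premium: $281.87
Roth contribution: $79.60
Total deductions = $182.30 + $109.63 + $344.54 + $41.43 + $33.14 + $99.43 + $70.28 + $281.87 + $79.60 = $1,242.22
Net pay = $3,314.48 − $1,242.22 = $2,072.26

$2,072.26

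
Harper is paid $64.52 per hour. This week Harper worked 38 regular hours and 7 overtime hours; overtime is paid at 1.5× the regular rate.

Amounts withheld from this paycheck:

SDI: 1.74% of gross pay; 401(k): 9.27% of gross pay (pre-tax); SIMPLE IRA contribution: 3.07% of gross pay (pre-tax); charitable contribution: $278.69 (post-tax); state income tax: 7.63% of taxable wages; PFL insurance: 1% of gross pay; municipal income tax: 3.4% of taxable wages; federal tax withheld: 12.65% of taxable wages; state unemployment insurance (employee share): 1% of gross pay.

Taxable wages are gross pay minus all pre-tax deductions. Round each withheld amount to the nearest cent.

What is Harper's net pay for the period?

Regular pay: 38 × $64.52 = $2,451.76
Overtime pay: 7 × $64.52 × 1.5 = $677.46
Gross pay = $2,451.76 + $677.46 = $3,129.22
401(k): $3,129.22 × 0.0927 = $290.08
SIMPLE IRA contribution: $3,129.22 × 0.0307 = $96.07
Pre-tax total = $290.08 + $96.07 = $386.15
Taxable wages = $3,129.22 − $386.15 = $2,743.07
Federal tax withheld: $2,743.07 × 0.1265 = $347.00
Municipal income tax: $2,743.07 × 0.034 = $93.26
State income tax: $2,743.07 × 0.0763 = $209.30
PFL insurance: $3,129.22 × 0.01 = $31.29
State unemployment insurance (employee share): $3,129.22 × 0.01 = $31.29
SDI: $3,129.22 × 0.0174 = $54.45
Charitable contribution: $278.69
Total deductions = $290.08 + $96.07 + $347.00 + $93.26 + $209.30 + $31.29 + $31.29 + $54.45 + $278.69 = $1,431.43
Net pay = $3,129.22 − $1,431.43 = $1,697.79

$1,697.79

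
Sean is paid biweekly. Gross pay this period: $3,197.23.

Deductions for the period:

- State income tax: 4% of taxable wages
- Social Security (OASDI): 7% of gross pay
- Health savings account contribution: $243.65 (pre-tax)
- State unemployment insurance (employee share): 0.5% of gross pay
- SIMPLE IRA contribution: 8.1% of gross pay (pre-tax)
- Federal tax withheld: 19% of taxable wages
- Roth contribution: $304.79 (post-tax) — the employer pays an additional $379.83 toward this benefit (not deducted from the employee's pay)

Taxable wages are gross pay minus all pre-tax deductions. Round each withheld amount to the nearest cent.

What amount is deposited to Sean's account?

Health savings account contribution: $243.65
SIMPLE IRA contribution: $3,197.23 × 0.081 = $258.98
Pre-tax total = $243.65 + $258.98 = $502.63
Taxable wages = $3,197.23 − $502.63 = $2,694.60
State income tax: $2,694.60 × 0.04 = $107.78
Federal tax withheld: $2,694.60 × 0.19 = $511.97
State unemployment insurance (employee share): $3,197.23 × 0.005 = $15.99
Social Security (OASDI): $3,197.23 × 0.07 = $223.81
Roth contribution: $304.79
(Employer's $379.83 toward Roth contribution is not withheld from the employee.)
Total deductions = $243.65 + $258.98 + $107.78 + $511.97 + $15.99 + $223.81 + $304.79 = $1,666.97
Net pay = $3,197.23 − $1,666.97 = $1,530.26

$1,530.26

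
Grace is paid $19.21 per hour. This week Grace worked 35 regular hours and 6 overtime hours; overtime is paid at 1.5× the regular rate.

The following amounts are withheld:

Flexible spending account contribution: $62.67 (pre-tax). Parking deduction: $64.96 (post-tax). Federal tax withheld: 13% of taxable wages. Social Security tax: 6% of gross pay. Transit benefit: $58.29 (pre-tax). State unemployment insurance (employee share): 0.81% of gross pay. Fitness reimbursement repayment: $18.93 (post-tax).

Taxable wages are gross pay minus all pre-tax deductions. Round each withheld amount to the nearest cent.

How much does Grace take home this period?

$488.67

Regular pay: 35 × $19.21 = $672.35
Overtime pay: 6 × $19.21 × 1.5 = $172.89
Gross pay = $672.35 + $172.89 = $845.24
Transit benefit: $58.29
Flexible spending account contribution: $62.67
Pre-tax total = $58.29 + $62.67 = $120.96
Taxable wages = $845.24 − $120.96 = $724.28
Federal tax withheld: $724.28 × 0.13 = $94.16
State unemployment insurance (employee share): $845.24 × 0.0081 = $6.85
Social Security tax: $845.24 × 0.06 = $50.71
Fitness reimbursement repayment: $18.93
Parking deduction: $64.96
Total deductions = $58.29 + $62.67 + $94.16 + $6.85 + $50.71 + $18.93 + $64.96 = $356.57
Net pay = $845.24 − $356.57 = $488.67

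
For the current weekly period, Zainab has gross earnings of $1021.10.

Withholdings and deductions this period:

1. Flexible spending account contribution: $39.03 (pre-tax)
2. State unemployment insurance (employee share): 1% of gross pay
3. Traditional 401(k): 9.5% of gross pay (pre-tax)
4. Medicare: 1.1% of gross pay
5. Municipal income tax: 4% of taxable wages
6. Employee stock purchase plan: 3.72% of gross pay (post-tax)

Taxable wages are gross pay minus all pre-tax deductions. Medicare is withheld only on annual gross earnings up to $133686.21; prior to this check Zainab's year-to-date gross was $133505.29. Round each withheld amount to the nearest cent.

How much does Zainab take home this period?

Flexible spending account contribution: $39.03
Traditional 401(k): $1021.10 × 0.095 = $97.00
Pre-tax total = $39.03 + $97.00 = $136.03
Taxable wages = $1021.10 − $136.03 = $885.07
Municipal income tax: $885.07 × 0.04 = $35.40
State unemployment insurance (employee share): $1021.10 × 0.01 = $10.21
Medicare: only $133686.21 − $133505.29 = $180.92 of this check is subject → $180.92 × 0.011 = $1.99
Employee stock purchase plan: $1021.10 × 0.0372 = $37.98
Total deductions = $39.03 + $97.00 + $35.40 + $10.21 + $1.99 + $37.98 = $221.61
Net pay = $1021.10 − $221.61 = $799.49

$799.49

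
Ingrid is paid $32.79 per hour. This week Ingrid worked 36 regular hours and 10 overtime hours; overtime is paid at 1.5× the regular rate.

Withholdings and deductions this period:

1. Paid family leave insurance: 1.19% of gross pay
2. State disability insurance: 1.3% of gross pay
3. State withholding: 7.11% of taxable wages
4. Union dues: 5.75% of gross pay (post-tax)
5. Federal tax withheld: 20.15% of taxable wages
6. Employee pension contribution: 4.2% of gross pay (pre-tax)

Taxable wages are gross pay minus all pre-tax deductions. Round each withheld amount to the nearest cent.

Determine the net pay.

Regular pay: 36 × $32.79 = $1180.44
Overtime pay: 10 × $32.79 × 1.5 = $491.85
Gross pay = $1180.44 + $491.85 = $1672.29
Employee pension contribution: $1672.29 × 0.042 = $70.24
Taxable wages = $1672.29 − $70.24 = $1602.05
Federal tax withheld: $1602.05 × 0.2015 = $322.81
State withholding: $1602.05 × 0.0711 = $113.91
Paid family leave insurance: $1672.29 × 0.0119 = $19.90
State disability insurance: $1672.29 × 0.013 = $21.74
Union dues: $1672.29 × 0.0575 = $96.16
Total deductions = $70.24 + $322.81 + $113.91 + $19.90 + $21.74 + $96.16 = $644.76
Net pay = $1672.29 − $644.76 = $1027.53

$1027.53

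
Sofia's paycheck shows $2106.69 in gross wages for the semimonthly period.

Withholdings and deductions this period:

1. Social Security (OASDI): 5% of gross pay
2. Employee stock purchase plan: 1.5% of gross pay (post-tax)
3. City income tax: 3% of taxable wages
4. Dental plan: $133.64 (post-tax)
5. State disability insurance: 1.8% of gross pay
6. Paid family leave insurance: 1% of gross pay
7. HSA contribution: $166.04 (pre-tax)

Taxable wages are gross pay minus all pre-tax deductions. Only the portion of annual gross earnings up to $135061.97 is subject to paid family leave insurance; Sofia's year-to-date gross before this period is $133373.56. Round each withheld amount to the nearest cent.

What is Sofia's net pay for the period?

$1557.06

HSA contribution: $166.04
Taxable wages = $2106.69 − $166.04 = $1940.65
City income tax: $1940.65 × 0.03 = $58.22
State disability insurance: $2106.69 × 0.018 = $37.92
Paid family leave insurance: only $135061.97 − $133373.56 = $1688.41 of this check is subject → $1688.41 × 0.01 = $16.88
Social Security (OASDI): $2106.69 × 0.05 = $105.33
Employee stock purchase plan: $2106.69 × 0.015 = $31.60
Dental plan: $133.64
Total deductions = $166.04 + $58.22 + $37.92 + $16.88 + $105.33 + $31.60 + $133.64 = $549.63
Net pay = $2106.69 − $549.63 = $1557.06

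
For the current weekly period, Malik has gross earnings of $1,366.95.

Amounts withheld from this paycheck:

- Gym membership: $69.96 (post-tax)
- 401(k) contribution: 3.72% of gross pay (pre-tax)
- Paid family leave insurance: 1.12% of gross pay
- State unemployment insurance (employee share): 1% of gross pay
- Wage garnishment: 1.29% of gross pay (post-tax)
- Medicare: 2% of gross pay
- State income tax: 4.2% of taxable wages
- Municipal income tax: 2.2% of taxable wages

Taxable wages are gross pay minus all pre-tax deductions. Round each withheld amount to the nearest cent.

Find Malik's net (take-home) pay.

$1,087.96

401(k) contribution: $1,366.95 × 0.0372 = $50.85
Taxable wages = $1,366.95 − $50.85 = $1,316.10
Municipal income tax: $1,316.10 × 0.022 = $28.95
State income tax: $1,316.10 × 0.042 = $55.28
Medicare: $1,366.95 × 0.02 = $27.34
State unemployment insurance (employee share): $1,366.95 × 0.01 = $13.67
Paid family leave insurance: $1,366.95 × 0.0112 = $15.31
Wage garnishment: $1,366.95 × 0.0129 = $17.63
Gym membership: $69.96
Total deductions = $50.85 + $28.95 + $55.28 + $27.34 + $13.67 + $15.31 + $17.63 + $69.96 = $278.99
Net pay = $1,366.95 − $278.99 = $1,087.96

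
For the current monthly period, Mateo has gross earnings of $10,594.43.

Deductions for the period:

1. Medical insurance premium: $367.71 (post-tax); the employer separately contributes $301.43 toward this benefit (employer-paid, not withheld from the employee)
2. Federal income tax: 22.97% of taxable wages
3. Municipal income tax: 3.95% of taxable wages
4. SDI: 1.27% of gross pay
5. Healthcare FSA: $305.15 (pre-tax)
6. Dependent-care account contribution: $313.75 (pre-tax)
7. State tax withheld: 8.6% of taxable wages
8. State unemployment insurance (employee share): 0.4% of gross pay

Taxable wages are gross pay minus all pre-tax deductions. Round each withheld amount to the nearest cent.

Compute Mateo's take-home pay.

Dependent-care account contribution: $313.75
Healthcare FSA: $305.15
Pre-tax total = $313.75 + $305.15 = $618.90
Taxable wages = $10,594.43 − $618.90 = $9,975.53
Municipal income tax: $9,975.53 × 0.0395 = $394.03
Federal income tax: $9,975.53 × 0.2297 = $2,291.38
State tax withheld: $9,975.53 × 0.086 = $857.90
SDI: $10,594.43 × 0.0127 = $134.55
State unemployment insurance (employee share): $10,594.43 × 0.004 = $42.38
Medical insurance premium: $367.71
(Employer's $301.43 toward medical insurance premium is not withheld from the employee.)
Total deductions = $313.75 + $305.15 + $394.03 + $2,291.38 + $857.90 + $134.55 + $42.38 + $367.71 = $4,706.85
Net pay = $10,594.43 − $4,706.85 = $5,887.58

$5,887.58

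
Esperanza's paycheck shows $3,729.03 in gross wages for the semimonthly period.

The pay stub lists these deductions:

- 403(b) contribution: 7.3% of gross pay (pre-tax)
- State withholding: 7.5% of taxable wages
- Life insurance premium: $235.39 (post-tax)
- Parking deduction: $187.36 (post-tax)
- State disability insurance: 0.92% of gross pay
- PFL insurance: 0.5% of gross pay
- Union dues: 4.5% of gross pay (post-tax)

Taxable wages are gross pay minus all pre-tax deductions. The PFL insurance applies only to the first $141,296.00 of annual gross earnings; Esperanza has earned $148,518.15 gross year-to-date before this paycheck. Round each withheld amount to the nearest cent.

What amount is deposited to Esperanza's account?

403(b) contribution: $3,729.03 × 0.073 = $272.22
Taxable wages = $3,729.03 − $272.22 = $3,456.81
State withholding: $3,456.81 × 0.075 = $259.26
State disability insurance: $3,729.03 × 0.0092 = $34.31
PFL insurance: annual cap $141,296.00 already reached (YTD $148,518.15), so $0.00
Union dues: $3,729.03 × 0.045 = $167.81
Parking deduction: $187.36
Life insurance premium: $235.39
Total deductions = $272.22 + $259.26 + $34.31 + $0.00 + $167.81 + $187.36 + $235.39 = $1,156.35
Net pay = $3,729.03 − $1,156.35 = $2,572.68

$2,572.68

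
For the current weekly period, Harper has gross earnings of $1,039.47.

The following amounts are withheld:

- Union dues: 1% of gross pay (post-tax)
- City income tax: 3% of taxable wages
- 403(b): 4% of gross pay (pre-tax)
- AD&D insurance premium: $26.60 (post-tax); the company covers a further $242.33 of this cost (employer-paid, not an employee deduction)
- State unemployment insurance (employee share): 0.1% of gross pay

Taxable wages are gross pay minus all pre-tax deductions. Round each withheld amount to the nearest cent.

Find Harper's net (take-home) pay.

403(b): $1,039.47 × 0.04 = $41.58
Taxable wages = $1,039.47 − $41.58 = $997.89
City income tax: $997.89 × 0.03 = $29.94
State unemployment insurance (employee share): $1,039.47 × 0.001 = $1.04
Union dues: $1,039.47 × 0.01 = $10.39
AD&D insurance premium: $26.60
(Employer's $242.33 toward AD&D insurance premium is not withheld from the employee.)
Total deductions = $41.58 + $29.94 + $1.04 + $10.39 + $26.60 = $109.55
Net pay = $1,039.47 − $109.55 = $929.92

$929.92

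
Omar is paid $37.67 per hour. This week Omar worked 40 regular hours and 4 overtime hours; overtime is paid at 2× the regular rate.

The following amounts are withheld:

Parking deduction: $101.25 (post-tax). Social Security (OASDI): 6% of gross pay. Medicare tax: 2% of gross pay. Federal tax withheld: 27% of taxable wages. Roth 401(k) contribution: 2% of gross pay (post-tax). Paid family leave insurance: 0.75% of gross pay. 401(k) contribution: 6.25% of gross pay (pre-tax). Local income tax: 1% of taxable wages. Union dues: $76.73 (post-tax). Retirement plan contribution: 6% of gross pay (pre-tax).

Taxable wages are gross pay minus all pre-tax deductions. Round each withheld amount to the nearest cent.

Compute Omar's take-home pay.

Regular pay: 40 × $37.67 = $1,506.80
Overtime pay: 4 × $37.67 × 2 = $301.36
Gross pay = $1,506.80 + $301.36 = $1,808.16
401(k) contribution: $1,808.16 × 0.0625 = $113.01
Retirement plan contribution: $1,808.16 × 0.06 = $108.49
Pre-tax total = $113.01 + $108.49 = $221.50
Taxable wages = $1,808.16 − $221.50 = $1,586.66
Local income tax: $1,586.66 × 0.01 = $15.87
Federal tax withheld: $1,586.66 × 0.27 = $428.40
Paid family leave insurance: $1,808.16 × 0.0075 = $13.56
Medicare tax: $1,808.16 × 0.02 = $36.16
Social Security (OASDI): $1,808.16 × 0.06 = $108.49
Roth 401(k) contribution: $1,808.16 × 0.02 = $36.16
Union dues: $76.73
Parking deduction: $101.25
Total deductions = $113.01 + $108.49 + $15.87 + $428.40 + $13.56 + $36.16 + $108.49 + $36.16 + $76.73 + $101.25 = $1,038.12
Net pay = $1,808.16 − $1,038.12 = $770.04

$770.04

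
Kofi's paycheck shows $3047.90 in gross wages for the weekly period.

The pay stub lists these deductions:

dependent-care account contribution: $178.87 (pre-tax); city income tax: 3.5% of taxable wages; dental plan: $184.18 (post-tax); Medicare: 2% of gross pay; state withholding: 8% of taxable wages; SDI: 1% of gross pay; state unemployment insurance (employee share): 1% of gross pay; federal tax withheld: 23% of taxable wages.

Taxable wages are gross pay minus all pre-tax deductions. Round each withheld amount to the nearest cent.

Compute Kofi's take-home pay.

Dependent-care account contribution: $178.87
Taxable wages = $3047.90 − $178.87 = $2869.03
Federal tax withheld: $2869.03 × 0.23 = $659.88
City income tax: $2869.03 × 0.035 = $100.42
State withholding: $2869.03 × 0.08 = $229.52
State unemployment insurance (employee share): $3047.90 × 0.01 = $30.48
SDI: $3047.90 × 0.01 = $30.48
Medicare: $3047.90 × 0.02 = $60.96
Dental plan: $184.18
Total deductions = $178.87 + $659.88 + $100.42 + $229.52 + $30.48 + $30.48 + $60.96 + $184.18 = $1474.79
Net pay = $3047.90 − $1474.79 = $1573.11

$1573.11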